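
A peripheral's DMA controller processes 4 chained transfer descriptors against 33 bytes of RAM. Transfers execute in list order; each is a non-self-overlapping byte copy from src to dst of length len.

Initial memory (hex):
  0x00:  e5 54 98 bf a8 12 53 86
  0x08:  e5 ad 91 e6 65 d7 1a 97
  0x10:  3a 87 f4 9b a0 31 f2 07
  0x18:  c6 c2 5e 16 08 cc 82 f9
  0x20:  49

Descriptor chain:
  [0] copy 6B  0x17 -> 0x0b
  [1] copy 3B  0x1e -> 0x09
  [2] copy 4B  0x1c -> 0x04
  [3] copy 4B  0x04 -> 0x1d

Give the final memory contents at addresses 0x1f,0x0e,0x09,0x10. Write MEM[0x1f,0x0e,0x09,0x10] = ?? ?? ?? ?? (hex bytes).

MEM[0x1f,0x0e,0x09,0x10] = 82 5e 82 08

#0 dst[0x0b+6] := {0x07,0xc6,0xc2,0x5e,0x16,0x08}
#1 dst[0x09+3] := {0x82,0xf9,0x49}
#2 dst[0x04+4] := {0x08,0xcc,0x82,0xf9}
#3 dst[0x1d+4] := {0x08,0xcc,0x82,0xf9}
query mem[0x1f]=0x82, mem[0x0e]=0x5e, mem[0x09]=0x82, mem[0x10]=0x08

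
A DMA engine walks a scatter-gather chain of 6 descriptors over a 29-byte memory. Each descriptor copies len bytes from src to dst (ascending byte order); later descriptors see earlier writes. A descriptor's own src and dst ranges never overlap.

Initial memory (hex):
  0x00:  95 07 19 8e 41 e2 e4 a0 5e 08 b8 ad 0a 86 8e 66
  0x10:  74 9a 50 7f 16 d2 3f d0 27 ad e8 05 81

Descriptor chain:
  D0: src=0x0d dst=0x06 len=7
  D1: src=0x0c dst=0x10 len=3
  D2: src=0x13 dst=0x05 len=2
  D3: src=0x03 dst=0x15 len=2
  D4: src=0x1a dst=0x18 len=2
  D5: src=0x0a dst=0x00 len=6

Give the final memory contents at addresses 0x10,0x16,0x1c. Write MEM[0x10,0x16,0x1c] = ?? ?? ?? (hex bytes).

MEM[0x10,0x16,0x1c] = 7f 41 81

D0: mem[0x06..0x0c] <- [86 8e 66 74 9a 50 7f]
D1: mem[0x10..0x12] <- [7f 86 8e]
D2: mem[0x05..0x06] <- [7f 16]
D3: mem[0x15..0x16] <- [8e 41]
D4: mem[0x18..0x19] <- [e8 05]
D5: mem[0x00..0x05] <- [9a 50 7f 86 8e 66]
query mem[0x10]=0x7f, mem[0x16]=0x41, mem[0x1c]=0x81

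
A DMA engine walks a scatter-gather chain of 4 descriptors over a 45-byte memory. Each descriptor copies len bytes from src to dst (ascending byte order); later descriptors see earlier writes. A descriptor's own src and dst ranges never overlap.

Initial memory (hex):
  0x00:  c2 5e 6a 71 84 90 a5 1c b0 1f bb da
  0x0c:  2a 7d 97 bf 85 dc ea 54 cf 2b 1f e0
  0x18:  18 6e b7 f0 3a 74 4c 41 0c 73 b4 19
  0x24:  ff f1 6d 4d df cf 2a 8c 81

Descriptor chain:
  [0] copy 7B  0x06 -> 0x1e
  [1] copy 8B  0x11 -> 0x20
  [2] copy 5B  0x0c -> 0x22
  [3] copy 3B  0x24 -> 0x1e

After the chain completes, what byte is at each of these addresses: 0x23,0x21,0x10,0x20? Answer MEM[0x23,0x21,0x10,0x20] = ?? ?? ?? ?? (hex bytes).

MEM[0x23,0x21,0x10,0x20] = 7d ea 85 85

#0 dst[0x1e+7] := {0xa5,0x1c,0xb0,0x1f,0xbb,0xda,0x2a}
#1 dst[0x20+8] := {0xdc,0xea,0x54,0xcf,0x2b,0x1f,0xe0,0x18}
#2 dst[0x22+5] := {0x2a,0x7d,0x97,0xbf,0x85}
#3 dst[0x1e+3] := {0x97,0xbf,0x85}
query mem[0x23]=0x7d, mem[0x21]=0xea, mem[0x10]=0x85, mem[0x20]=0x85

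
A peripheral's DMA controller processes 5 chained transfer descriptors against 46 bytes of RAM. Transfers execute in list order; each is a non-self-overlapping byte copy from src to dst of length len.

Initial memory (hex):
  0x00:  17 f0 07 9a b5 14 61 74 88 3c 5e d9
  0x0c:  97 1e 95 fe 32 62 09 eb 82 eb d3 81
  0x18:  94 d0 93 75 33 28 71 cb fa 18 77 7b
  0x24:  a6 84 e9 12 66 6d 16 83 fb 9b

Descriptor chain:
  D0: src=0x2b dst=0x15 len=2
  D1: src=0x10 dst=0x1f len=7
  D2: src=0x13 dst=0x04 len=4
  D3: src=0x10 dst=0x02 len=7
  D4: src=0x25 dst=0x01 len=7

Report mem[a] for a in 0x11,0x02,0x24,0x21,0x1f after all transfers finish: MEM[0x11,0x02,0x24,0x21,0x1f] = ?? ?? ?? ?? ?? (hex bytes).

  after D0: wrote 2B at 0x15 = 83fb
  after D1: wrote 7B at 0x1f = 326209eb8283fb
  after D2: wrote 4B at 0x04 = eb8283fb
  after D3: wrote 7B at 0x02 = 326209eb8283fb
  after D4: wrote 7B at 0x01 = fbe912666d1683
query mem[0x11]=0x62, mem[0x02]=0xe9, mem[0x24]=0x83, mem[0x21]=0x09, mem[0x1f]=0x32

MEM[0x11,0x02,0x24,0x21,0x1f] = 62 e9 83 09 32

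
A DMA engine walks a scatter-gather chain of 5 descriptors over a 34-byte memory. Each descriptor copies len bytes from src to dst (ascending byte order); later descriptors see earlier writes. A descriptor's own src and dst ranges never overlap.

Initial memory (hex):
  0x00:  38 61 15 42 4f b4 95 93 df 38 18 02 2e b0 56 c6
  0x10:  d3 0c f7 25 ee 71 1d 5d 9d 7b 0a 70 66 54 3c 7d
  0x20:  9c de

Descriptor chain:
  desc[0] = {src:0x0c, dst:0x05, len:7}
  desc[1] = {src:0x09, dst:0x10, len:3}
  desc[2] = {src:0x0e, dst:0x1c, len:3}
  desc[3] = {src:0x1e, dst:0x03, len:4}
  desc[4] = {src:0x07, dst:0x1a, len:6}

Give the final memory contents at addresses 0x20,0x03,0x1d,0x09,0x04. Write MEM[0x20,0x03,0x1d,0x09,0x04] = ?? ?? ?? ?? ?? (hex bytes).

#0 dst[0x05+7] := {0x2e,0xb0,0x56,0xc6,0xd3,0x0c,0xf7}
#1 dst[0x10+3] := {0xd3,0x0c,0xf7}
#2 dst[0x1c+3] := {0x56,0xc6,0xd3}
#3 dst[0x03+4] := {0xd3,0x7d,0x9c,0xde}
#4 dst[0x1a+6] := {0x56,0xc6,0xd3,0x0c,0xf7,0x2e}
query mem[0x20]=0x9c, mem[0x03]=0xd3, mem[0x1d]=0x0c, mem[0x09]=0xd3, mem[0x04]=0x7d

MEM[0x20,0x03,0x1d,0x09,0x04] = 9c d3 0c d3 7d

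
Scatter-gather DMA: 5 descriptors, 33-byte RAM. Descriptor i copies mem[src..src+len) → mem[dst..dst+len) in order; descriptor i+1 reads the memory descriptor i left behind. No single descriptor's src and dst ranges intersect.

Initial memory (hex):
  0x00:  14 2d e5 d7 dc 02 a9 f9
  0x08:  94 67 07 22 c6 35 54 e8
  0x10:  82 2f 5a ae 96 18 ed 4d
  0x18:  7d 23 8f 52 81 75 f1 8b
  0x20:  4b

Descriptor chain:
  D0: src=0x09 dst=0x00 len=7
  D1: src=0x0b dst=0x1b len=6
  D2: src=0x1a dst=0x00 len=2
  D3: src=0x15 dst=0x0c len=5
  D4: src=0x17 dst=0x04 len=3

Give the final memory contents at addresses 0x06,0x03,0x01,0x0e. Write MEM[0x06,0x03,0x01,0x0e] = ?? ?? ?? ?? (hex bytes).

#0 dst[0x00+7] := {0x67,0x07,0x22,0xc6,0x35,0x54,0xe8}
#1 dst[0x1b+6] := {0x22,0xc6,0x35,0x54,0xe8,0x82}
#2 dst[0x00+2] := {0x8f,0x22}
#3 dst[0x0c+5] := {0x18,0xed,0x4d,0x7d,0x23}
#4 dst[0x04+3] := {0x4d,0x7d,0x23}
query mem[0x06]=0x23, mem[0x03]=0xc6, mem[0x01]=0x22, mem[0x0e]=0x4d

MEM[0x06,0x03,0x01,0x0e] = 23 c6 22 4d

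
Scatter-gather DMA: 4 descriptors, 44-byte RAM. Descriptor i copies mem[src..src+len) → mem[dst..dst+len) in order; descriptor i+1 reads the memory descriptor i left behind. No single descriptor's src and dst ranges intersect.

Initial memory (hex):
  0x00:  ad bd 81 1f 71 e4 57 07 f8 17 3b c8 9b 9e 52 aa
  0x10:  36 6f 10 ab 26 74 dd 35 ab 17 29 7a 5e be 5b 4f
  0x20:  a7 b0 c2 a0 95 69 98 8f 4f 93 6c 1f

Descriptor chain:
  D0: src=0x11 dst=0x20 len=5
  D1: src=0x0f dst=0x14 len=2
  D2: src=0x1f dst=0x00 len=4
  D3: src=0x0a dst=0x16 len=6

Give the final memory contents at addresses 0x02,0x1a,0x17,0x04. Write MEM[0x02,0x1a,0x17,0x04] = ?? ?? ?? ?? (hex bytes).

#0 dst[0x20+5] := {0x6f,0x10,0xab,0x26,0x74}
#1 dst[0x14+2] := {0xaa,0x36}
#2 dst[0x00+4] := {0x4f,0x6f,0x10,0xab}
#3 dst[0x16+6] := {0x3b,0xc8,0x9b,0x9e,0x52,0xaa}
query mem[0x02]=0x10, mem[0x1a]=0x52, mem[0x17]=0xc8, mem[0x04]=0x71

MEM[0x02,0x1a,0x17,0x04] = 10 52 c8 71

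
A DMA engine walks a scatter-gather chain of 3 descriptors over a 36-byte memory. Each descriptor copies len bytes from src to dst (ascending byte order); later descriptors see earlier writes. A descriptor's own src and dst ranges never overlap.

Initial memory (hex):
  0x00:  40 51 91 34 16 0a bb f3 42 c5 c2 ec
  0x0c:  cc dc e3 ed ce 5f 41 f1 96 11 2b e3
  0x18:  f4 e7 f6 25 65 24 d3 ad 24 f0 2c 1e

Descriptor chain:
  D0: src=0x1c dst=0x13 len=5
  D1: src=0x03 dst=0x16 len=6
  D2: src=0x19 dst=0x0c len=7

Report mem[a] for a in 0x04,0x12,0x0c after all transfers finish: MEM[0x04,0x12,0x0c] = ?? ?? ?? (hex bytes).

D0: mem[0x13..0x17] <- [65 24 d3 ad 24]
D1: mem[0x16..0x1b] <- [34 16 0a bb f3 42]
D2: mem[0x0c..0x12] <- [bb f3 42 65 24 d3 ad]
query mem[0x04]=0x16, mem[0x12]=0xad, mem[0x0c]=0xbb

MEM[0x04,0x12,0x0c] = 16 ad bb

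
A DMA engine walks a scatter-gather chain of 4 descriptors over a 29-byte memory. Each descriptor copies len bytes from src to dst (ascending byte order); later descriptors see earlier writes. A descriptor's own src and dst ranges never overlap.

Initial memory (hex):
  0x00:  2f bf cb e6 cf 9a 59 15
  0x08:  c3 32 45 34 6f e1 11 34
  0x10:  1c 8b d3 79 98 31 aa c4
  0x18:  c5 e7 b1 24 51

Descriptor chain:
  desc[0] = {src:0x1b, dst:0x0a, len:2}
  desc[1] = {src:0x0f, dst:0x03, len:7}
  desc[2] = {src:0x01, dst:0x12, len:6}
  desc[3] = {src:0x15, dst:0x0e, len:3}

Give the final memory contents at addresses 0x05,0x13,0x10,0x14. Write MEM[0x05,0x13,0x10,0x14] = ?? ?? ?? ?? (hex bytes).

  after D0: wrote 2B at 0x0a = 2451
  after D1: wrote 7B at 0x03 = 341c8bd3799831
  after D2: wrote 6B at 0x12 = bfcb341c8bd3
  after D3: wrote 3B at 0x0e = 1c8bd3
query mem[0x05]=0x8b, mem[0x13]=0xcb, mem[0x10]=0xd3, mem[0x14]=0x34

MEM[0x05,0x13,0x10,0x14] = 8b cb d3 34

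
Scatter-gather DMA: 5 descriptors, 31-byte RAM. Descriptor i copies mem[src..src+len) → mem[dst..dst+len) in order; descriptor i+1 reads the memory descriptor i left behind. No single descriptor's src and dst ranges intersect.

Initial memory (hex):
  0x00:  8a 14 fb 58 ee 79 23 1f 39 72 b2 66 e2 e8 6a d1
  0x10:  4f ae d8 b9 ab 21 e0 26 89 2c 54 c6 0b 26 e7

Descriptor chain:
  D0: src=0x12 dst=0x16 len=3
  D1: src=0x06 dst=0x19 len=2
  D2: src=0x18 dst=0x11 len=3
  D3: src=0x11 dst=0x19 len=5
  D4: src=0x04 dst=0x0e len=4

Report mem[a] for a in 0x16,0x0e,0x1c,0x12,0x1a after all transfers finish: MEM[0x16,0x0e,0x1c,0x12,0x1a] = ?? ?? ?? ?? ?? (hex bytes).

D0: mem[0x16..0x18] <- [d8 b9 ab]
D1: mem[0x19..0x1a] <- [23 1f]
D2: mem[0x11..0x13] <- [ab 23 1f]
D3: mem[0x19..0x1d] <- [ab 23 1f ab 21]
D4: mem[0x0e..0x11] <- [ee 79 23 1f]
query mem[0x16]=0xd8, mem[0x0e]=0xee, mem[0x1c]=0xab, mem[0x12]=0x23, mem[0x1a]=0x23

MEM[0x16,0x0e,0x1c,0x12,0x1a] = d8 ee ab 23 23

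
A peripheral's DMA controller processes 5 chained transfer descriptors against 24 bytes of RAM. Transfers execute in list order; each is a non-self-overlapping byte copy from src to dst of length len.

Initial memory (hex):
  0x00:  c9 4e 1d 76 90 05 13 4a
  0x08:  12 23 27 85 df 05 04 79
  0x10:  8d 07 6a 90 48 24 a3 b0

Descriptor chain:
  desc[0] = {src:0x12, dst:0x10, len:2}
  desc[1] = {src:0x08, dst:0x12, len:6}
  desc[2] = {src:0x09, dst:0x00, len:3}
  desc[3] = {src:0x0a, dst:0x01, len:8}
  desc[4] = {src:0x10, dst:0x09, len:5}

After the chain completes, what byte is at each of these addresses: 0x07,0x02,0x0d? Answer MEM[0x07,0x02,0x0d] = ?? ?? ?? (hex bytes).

D0: mem[0x10..0x11] <- [6a 90]
D1: mem[0x12..0x17] <- [12 23 27 85 df 05]
D2: mem[0x00..0x02] <- [23 27 85]
D3: mem[0x01..0x08] <- [27 85 df 05 04 79 6a 90]
D4: mem[0x09..0x0d] <- [6a 90 12 23 27]
query mem[0x07]=0x6a, mem[0x02]=0x85, mem[0x0d]=0x27

MEM[0x07,0x02,0x0d] = 6a 85 27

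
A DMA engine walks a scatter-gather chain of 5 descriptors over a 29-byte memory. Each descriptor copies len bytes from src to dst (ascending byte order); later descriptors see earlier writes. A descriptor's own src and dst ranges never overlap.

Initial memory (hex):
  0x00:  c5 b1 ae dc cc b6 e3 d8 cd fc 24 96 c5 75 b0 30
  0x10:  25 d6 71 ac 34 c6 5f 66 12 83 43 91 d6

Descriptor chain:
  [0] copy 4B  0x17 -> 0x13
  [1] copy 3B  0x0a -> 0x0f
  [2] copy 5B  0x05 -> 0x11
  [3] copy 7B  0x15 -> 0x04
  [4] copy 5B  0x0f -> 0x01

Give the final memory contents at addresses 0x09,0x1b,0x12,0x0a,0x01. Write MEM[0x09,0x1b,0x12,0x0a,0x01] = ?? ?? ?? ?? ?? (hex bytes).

D0: mem[0x13..0x16] <- [66 12 83 43]
D1: mem[0x0f..0x11] <- [24 96 c5]
D2: mem[0x11..0x15] <- [b6 e3 d8 cd fc]
D3: mem[0x04..0x0a] <- [fc 43 66 12 83 43 91]
D4: mem[0x01..0x05] <- [24 96 b6 e3 d8]
query mem[0x09]=0x43, mem[0x1b]=0x91, mem[0x12]=0xe3, mem[0x0a]=0x91, mem[0x01]=0x24

MEM[0x09,0x1b,0x12,0x0a,0x01] = 43 91 e3 91 24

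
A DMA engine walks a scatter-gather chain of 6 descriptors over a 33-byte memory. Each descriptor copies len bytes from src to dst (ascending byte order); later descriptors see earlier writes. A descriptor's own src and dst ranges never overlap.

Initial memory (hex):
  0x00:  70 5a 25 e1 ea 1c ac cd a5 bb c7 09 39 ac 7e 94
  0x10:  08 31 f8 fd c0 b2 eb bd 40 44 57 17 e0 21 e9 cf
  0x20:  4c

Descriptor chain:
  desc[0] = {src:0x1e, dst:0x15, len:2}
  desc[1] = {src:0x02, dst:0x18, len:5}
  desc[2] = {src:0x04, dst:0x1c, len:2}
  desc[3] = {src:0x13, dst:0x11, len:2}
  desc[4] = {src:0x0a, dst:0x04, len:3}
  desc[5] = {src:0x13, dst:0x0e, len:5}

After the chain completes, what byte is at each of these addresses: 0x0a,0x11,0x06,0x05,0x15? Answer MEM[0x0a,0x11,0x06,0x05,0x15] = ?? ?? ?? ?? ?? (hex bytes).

[0] 0x1e->0x15 len=2 : e9 cf
[1] 0x02->0x18 len=5 : 25 e1 ea 1c ac
[2] 0x04->0x1c len=2 : ea 1c
[3] 0x13->0x11 len=2 : fd c0
[4] 0x0a->0x04 len=3 : c7 09 39
[5] 0x13->0x0e len=5 : fd c0 e9 cf bd
query mem[0x0a]=0xc7, mem[0x11]=0xcf, mem[0x06]=0x39, mem[0x05]=0x09, mem[0x15]=0xe9

MEM[0x0a,0x11,0x06,0x05,0x15] = c7 cf 39 09 e9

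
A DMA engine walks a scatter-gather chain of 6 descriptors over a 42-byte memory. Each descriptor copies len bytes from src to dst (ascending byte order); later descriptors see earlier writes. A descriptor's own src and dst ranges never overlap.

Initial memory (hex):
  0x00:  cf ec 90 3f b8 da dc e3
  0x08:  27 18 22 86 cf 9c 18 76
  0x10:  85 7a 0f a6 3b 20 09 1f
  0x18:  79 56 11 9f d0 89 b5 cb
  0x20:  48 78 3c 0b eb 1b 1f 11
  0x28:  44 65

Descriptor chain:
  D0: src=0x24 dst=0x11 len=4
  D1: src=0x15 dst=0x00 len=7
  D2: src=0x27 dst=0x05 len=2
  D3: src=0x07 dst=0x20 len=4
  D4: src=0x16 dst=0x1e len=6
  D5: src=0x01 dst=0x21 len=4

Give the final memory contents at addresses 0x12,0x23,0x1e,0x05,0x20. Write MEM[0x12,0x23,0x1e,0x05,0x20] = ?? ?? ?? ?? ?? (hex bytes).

MEM[0x12,0x23,0x1e,0x05,0x20] = 1b 79 09 11 79

#0 dst[0x11+4] := {0xeb,0x1b,0x1f,0x11}
#1 dst[0x00+7] := {0x20,0x09,0x1f,0x79,0x56,0x11,0x9f}
#2 dst[0x05+2] := {0x11,0x44}
#3 dst[0x20+4] := {0xe3,0x27,0x18,0x22}
#4 dst[0x1e+6] := {0x09,0x1f,0x79,0x56,0x11,0x9f}
#5 dst[0x21+4] := {0x09,0x1f,0x79,0x56}
query mem[0x12]=0x1b, mem[0x23]=0x79, mem[0x1e]=0x09, mem[0x05]=0x11, mem[0x20]=0x79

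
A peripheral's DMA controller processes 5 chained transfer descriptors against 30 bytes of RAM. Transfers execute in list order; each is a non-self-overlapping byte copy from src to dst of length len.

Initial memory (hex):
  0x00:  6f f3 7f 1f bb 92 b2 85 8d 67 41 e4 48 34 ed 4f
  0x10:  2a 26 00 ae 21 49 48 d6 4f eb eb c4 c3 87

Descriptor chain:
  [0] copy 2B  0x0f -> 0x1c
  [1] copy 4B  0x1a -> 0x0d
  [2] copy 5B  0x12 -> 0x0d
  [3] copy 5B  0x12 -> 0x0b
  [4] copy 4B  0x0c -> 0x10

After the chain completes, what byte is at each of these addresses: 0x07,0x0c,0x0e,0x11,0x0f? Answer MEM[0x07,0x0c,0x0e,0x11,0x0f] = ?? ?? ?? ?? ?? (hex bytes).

#0 dst[0x1c+2] := {0x4f,0x2a}
#1 dst[0x0d+4] := {0xeb,0xc4,0x4f,0x2a}
#2 dst[0x0d+5] := {0x00,0xae,0x21,0x49,0x48}
#3 dst[0x0b+5] := {0x00,0xae,0x21,0x49,0x48}
#4 dst[0x10+4] := {0xae,0x21,0x49,0x48}
query mem[0x07]=0x85, mem[0x0c]=0xae, mem[0x0e]=0x49, mem[0x11]=0x21, mem[0x0f]=0x48

MEM[0x07,0x0c,0x0e,0x11,0x0f] = 85 ae 49 21 48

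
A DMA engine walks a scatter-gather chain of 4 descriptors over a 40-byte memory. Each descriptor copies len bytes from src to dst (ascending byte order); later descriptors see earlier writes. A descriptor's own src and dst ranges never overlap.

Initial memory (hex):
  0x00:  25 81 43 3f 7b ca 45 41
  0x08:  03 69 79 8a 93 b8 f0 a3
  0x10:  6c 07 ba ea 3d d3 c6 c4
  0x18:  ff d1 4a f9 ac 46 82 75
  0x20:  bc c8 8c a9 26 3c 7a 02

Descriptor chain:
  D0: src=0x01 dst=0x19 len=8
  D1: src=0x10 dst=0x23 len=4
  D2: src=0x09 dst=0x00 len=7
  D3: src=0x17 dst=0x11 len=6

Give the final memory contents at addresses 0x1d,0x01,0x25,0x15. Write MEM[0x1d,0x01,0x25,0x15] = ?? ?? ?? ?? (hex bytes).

MEM[0x1d,0x01,0x25,0x15] = ca 79 ba 3f

  after D0: wrote 8B at 0x19 = 81433f7bca454103
  after D1: wrote 4B at 0x23 = 6c07baea
  after D2: wrote 7B at 0x00 = 69798a93b8f0a3
  after D3: wrote 6B at 0x11 = c4ff81433f7b
query mem[0x1d]=0xca, mem[0x01]=0x79, mem[0x25]=0xba, mem[0x15]=0x3f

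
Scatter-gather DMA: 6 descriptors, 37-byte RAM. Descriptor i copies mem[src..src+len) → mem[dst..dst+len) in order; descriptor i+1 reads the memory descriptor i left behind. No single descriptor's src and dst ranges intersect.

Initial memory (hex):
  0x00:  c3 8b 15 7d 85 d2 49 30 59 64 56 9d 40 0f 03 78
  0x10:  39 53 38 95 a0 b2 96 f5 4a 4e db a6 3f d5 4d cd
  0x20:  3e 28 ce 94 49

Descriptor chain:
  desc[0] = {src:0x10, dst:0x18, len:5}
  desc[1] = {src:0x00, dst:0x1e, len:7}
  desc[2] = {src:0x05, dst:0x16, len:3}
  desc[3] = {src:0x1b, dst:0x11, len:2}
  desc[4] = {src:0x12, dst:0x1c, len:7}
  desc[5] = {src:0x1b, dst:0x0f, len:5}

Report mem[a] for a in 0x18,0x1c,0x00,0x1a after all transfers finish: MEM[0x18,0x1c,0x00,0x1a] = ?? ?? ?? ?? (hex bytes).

[0] 0x10->0x18 len=5 : 39 53 38 95 a0
[1] 0x00->0x1e len=7 : c3 8b 15 7d 85 d2 49
[2] 0x05->0x16 len=3 : d2 49 30
[3] 0x1b->0x11 len=2 : 95 a0
[4] 0x12->0x1c len=7 : a0 95 a0 b2 d2 49 30
[5] 0x1b->0x0f len=5 : 95 a0 95 a0 b2
query mem[0x18]=0x30, mem[0x1c]=0xa0, mem[0x00]=0xc3, mem[0x1a]=0x38

MEM[0x18,0x1c,0x00,0x1a] = 30 a0 c3 38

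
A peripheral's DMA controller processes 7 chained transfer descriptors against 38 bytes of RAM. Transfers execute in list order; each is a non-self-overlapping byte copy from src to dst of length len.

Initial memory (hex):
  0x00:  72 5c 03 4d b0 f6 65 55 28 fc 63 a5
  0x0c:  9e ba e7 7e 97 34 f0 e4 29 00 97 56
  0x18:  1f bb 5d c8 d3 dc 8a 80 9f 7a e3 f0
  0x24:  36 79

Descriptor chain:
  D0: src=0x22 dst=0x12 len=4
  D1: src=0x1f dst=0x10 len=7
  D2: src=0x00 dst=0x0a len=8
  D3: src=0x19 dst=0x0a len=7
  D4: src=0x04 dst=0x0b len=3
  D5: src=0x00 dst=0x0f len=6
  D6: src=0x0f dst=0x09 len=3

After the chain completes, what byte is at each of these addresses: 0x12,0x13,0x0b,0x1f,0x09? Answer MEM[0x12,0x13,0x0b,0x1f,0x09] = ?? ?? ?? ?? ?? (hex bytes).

[0] 0x22->0x12 len=4 : e3 f0 36 79
[1] 0x1f->0x10 len=7 : 80 9f 7a e3 f0 36 79
[2] 0x00->0x0a len=8 : 72 5c 03 4d b0 f6 65 55
[3] 0x19->0x0a len=7 : bb 5d c8 d3 dc 8a 80
[4] 0x04->0x0b len=3 : b0 f6 65
[5] 0x00->0x0f len=6 : 72 5c 03 4d b0 f6
[6] 0x0f->0x09 len=3 : 72 5c 03
query mem[0x12]=0x4d, mem[0x13]=0xb0, mem[0x0b]=0x03, mem[0x1f]=0x80, mem[0x09]=0x72

MEM[0x12,0x13,0x0b,0x1f,0x09] = 4d b0 03 80 72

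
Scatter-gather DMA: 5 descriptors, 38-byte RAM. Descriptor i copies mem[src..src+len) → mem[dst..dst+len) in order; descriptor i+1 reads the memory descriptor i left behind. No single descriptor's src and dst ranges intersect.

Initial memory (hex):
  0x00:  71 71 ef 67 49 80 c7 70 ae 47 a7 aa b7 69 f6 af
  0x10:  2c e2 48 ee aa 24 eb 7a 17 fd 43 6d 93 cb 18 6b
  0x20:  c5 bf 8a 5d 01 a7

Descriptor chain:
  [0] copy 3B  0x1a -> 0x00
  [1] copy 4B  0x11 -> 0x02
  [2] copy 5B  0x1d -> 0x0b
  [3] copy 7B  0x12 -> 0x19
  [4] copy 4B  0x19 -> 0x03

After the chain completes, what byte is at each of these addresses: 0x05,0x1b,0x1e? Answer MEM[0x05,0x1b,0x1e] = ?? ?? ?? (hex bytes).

MEM[0x05,0x1b,0x1e] = aa aa 7a

  after D0: wrote 3B at 0x00 = 436d93
  after D1: wrote 4B at 0x02 = e248eeaa
  after D2: wrote 5B at 0x0b = cb186bc5bf
  after D3: wrote 7B at 0x19 = 48eeaa24eb7a17
  after D4: wrote 4B at 0x03 = 48eeaa24
query mem[0x05]=0xaa, mem[0x1b]=0xaa, mem[0x1e]=0x7a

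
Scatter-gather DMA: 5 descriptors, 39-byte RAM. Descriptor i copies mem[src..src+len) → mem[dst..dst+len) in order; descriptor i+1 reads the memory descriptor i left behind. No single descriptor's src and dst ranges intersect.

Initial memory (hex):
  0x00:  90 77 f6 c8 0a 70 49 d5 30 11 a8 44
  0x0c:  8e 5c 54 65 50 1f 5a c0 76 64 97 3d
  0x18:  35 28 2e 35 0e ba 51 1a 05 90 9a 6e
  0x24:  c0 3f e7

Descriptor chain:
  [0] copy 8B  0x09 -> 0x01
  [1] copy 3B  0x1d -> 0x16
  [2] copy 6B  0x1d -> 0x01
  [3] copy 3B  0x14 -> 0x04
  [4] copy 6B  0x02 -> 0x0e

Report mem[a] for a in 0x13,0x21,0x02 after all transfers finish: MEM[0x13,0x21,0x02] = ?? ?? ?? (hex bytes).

MEM[0x13,0x21,0x02] = 65 90 51

[0] 0x09->0x01 len=8 : 11 a8 44 8e 5c 54 65 50
[1] 0x1d->0x16 len=3 : ba 51 1a
[2] 0x1d->0x01 len=6 : ba 51 1a 05 90 9a
[3] 0x14->0x04 len=3 : 76 64 ba
[4] 0x02->0x0e len=6 : 51 1a 76 64 ba 65
query mem[0x13]=0x65, mem[0x21]=0x90, mem[0x02]=0x51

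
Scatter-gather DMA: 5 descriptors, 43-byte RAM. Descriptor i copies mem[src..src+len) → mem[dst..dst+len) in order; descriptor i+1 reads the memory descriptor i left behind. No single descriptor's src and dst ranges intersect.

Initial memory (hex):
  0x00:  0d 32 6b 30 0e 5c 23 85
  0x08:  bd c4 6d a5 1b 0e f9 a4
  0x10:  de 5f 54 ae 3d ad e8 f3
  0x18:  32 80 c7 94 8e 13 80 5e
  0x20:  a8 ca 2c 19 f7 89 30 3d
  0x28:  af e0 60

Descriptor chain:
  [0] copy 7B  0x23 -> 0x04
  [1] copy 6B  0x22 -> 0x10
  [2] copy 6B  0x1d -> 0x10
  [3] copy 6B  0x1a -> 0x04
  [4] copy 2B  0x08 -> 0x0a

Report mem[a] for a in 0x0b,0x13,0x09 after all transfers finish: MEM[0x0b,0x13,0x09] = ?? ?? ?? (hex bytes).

  after D0: wrote 7B at 0x04 = 19f789303dafe0
  after D1: wrote 6B at 0x10 = 2c19f789303d
  after D2: wrote 6B at 0x10 = 13805ea8ca2c
  after D3: wrote 6B at 0x04 = c7948e13805e
  after D4: wrote 2B at 0x0a = 805e
query mem[0x0b]=0x5e, mem[0x13]=0xa8, mem[0x09]=0x5e

MEM[0x0b,0x13,0x09] = 5e a8 5e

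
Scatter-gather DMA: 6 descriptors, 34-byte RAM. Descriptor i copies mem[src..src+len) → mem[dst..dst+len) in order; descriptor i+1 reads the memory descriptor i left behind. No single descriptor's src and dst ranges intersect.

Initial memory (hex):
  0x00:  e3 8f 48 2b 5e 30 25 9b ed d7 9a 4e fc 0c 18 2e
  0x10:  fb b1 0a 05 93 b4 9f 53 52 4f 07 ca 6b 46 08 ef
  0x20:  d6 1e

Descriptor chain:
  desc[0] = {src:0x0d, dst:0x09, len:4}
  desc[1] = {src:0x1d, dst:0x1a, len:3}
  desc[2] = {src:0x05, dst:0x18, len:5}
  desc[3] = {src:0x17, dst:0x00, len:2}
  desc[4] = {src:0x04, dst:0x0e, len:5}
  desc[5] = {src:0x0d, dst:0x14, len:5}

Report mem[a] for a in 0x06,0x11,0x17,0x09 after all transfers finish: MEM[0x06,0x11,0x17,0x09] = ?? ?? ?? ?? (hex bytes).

  after D0: wrote 4B at 0x09 = 0c182efb
  after D1: wrote 3B at 0x1a = 4608ef
  after D2: wrote 5B at 0x18 = 30259bed0c
  after D3: wrote 2B at 0x00 = 5330
  after D4: wrote 5B at 0x0e = 5e30259bed
  after D5: wrote 5B at 0x14 = 0c5e30259b
query mem[0x06]=0x25, mem[0x11]=0x9b, mem[0x17]=0x25, mem[0x09]=0x0c

MEM[0x06,0x11,0x17,0x09] = 25 9b 25 0c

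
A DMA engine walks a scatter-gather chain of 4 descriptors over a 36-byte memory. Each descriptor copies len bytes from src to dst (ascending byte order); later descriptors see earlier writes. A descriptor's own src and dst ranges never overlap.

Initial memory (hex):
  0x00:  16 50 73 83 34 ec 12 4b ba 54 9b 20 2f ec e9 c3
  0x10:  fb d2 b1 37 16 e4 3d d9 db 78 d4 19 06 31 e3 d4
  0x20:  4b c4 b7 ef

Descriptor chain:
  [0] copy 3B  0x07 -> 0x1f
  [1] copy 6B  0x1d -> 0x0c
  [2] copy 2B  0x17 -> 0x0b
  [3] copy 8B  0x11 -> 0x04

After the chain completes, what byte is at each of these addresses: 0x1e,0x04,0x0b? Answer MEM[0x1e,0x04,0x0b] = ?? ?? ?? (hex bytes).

MEM[0x1e,0x04,0x0b] = e3 b7 db

#0 dst[0x1f+3] := {0x4b,0xba,0x54}
#1 dst[0x0c+6] := {0x31,0xe3,0x4b,0xba,0x54,0xb7}
#2 dst[0x0b+2] := {0xd9,0xdb}
#3 dst[0x04+8] := {0xb7,0xb1,0x37,0x16,0xe4,0x3d,0xd9,0xdb}
query mem[0x1e]=0xe3, mem[0x04]=0xb7, mem[0x0b]=0xdb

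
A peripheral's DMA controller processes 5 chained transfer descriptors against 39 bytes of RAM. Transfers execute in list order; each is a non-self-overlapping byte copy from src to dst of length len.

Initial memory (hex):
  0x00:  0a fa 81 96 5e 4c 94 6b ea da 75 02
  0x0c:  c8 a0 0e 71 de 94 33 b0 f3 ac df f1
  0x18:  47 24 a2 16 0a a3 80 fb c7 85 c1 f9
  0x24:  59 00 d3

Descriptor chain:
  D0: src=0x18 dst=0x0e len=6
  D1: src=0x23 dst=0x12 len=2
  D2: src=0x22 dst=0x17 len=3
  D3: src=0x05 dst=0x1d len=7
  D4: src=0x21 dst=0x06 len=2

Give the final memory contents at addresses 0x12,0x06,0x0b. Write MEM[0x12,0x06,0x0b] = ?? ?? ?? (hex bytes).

MEM[0x12,0x06,0x0b] = f9 da 02

D0: mem[0x0e..0x13] <- [47 24 a2 16 0a a3]
D1: mem[0x12..0x13] <- [f9 59]
D2: mem[0x17..0x19] <- [c1 f9 59]
D3: mem[0x1d..0x23] <- [4c 94 6b ea da 75 02]
D4: mem[0x06..0x07] <- [da 75]
query mem[0x12]=0xf9, mem[0x06]=0xda, mem[0x0b]=0x02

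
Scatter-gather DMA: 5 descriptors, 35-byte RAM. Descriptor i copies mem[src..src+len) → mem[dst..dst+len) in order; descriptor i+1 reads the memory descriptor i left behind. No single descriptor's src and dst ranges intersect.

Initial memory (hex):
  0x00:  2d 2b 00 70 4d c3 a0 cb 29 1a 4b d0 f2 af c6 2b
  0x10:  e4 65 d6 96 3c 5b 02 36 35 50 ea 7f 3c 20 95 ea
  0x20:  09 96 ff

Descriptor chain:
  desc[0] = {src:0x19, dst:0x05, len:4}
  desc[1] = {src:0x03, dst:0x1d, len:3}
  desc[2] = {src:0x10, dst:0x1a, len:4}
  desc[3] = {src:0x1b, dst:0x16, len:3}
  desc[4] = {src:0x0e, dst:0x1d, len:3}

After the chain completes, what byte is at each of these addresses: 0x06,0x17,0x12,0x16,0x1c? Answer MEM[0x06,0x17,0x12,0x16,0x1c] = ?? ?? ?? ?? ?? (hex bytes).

MEM[0x06,0x17,0x12,0x16,0x1c] = ea d6 d6 65 d6

  after D0: wrote 4B at 0x05 = 50ea7f3c
  after D1: wrote 3B at 0x1d = 704d50
  after D2: wrote 4B at 0x1a = e465d696
  after D3: wrote 3B at 0x16 = 65d696
  after D4: wrote 3B at 0x1d = c62be4
query mem[0x06]=0xea, mem[0x17]=0xd6, mem[0x12]=0xd6, mem[0x16]=0x65, mem[0x1c]=0xd6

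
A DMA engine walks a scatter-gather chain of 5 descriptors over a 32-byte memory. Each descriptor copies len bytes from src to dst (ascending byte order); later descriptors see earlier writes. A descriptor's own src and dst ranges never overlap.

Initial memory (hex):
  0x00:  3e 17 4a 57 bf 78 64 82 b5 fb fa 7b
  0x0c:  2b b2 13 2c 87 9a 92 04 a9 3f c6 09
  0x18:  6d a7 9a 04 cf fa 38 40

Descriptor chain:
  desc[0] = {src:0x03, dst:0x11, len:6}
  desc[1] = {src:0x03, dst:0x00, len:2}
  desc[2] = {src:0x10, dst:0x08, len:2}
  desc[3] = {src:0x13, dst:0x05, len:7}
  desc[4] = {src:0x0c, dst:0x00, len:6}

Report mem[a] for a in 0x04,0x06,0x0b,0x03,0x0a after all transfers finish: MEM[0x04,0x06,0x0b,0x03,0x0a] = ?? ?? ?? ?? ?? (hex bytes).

MEM[0x04,0x06,0x0b,0x03,0x0a] = 87 64 a7 2c 6d

  after D0: wrote 6B at 0x11 = 57bf786482b5
  after D1: wrote 2B at 0x00 = 57bf
  after D2: wrote 2B at 0x08 = 8757
  after D3: wrote 7B at 0x05 = 786482b5096da7
  after D4: wrote 6B at 0x00 = 2bb2132c8757
query mem[0x04]=0x87, mem[0x06]=0x64, mem[0x0b]=0xa7, mem[0x03]=0x2c, mem[0x0a]=0x6d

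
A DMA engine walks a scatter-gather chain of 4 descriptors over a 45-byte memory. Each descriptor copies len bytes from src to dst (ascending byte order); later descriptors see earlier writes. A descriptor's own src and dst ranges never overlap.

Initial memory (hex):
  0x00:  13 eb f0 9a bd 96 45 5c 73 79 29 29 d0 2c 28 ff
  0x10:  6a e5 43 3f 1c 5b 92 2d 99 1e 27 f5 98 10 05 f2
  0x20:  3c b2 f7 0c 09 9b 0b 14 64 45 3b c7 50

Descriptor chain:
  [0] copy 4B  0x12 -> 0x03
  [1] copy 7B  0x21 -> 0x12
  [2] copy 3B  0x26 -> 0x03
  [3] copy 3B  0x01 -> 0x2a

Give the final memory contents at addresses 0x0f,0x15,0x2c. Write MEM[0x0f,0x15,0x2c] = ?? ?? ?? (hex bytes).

MEM[0x0f,0x15,0x2c] = ff 09 0b

[0] 0x12->0x03 len=4 : 43 3f 1c 5b
[1] 0x21->0x12 len=7 : b2 f7 0c 09 9b 0b 14
[2] 0x26->0x03 len=3 : 0b 14 64
[3] 0x01->0x2a len=3 : eb f0 0b
query mem[0x0f]=0xff, mem[0x15]=0x09, mem[0x2c]=0x0b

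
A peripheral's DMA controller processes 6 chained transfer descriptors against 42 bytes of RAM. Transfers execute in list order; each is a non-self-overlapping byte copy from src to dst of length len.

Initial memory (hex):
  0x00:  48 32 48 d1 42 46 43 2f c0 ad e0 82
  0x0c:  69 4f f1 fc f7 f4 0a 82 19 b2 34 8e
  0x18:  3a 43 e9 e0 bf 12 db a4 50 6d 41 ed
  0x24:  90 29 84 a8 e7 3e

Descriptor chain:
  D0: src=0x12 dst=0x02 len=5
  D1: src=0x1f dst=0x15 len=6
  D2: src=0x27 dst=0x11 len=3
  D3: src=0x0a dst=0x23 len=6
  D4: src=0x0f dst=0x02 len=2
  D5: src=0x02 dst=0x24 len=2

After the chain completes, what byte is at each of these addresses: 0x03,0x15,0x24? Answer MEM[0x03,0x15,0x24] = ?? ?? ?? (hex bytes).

  after D0: wrote 5B at 0x02 = 0a8219b234
  after D1: wrote 6B at 0x15 = a4506d41ed90
  after D2: wrote 3B at 0x11 = a8e73e
  after D3: wrote 6B at 0x23 = e082694ff1fc
  after D4: wrote 2B at 0x02 = fcf7
  after D5: wrote 2B at 0x24 = fcf7
query mem[0x03]=0xf7, mem[0x15]=0xa4, mem[0x24]=0xfc

MEM[0x03,0x15,0x24] = f7 a4 fc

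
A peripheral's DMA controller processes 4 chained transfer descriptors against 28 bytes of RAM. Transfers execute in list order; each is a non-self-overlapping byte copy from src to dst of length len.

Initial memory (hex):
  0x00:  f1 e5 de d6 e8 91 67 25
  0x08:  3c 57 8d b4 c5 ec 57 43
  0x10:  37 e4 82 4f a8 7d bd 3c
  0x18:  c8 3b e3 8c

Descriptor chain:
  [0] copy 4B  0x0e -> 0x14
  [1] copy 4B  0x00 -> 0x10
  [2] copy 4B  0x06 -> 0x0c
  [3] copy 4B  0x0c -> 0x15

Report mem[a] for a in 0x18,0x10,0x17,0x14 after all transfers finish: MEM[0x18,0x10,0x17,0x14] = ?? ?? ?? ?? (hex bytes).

  after D0: wrote 4B at 0x14 = 574337e4
  after D1: wrote 4B at 0x10 = f1e5ded6
  after D2: wrote 4B at 0x0c = 67253c57
  after D3: wrote 4B at 0x15 = 67253c57
query mem[0x18]=0x57, mem[0x10]=0xf1, mem[0x17]=0x3c, mem[0x14]=0x57

MEM[0x18,0x10,0x17,0x14] = 57 f1 3c 57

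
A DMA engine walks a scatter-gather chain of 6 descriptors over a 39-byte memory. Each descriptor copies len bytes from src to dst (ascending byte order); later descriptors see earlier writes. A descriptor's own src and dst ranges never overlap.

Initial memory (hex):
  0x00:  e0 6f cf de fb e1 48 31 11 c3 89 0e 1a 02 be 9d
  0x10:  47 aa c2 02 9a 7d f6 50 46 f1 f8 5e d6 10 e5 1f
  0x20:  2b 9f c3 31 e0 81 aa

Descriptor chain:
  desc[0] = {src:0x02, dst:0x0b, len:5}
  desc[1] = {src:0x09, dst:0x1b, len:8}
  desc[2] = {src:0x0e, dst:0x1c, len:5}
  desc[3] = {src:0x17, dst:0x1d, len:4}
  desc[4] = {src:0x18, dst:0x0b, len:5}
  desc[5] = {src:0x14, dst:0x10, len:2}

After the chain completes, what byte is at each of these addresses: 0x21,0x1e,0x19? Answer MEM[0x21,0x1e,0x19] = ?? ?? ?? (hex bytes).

MEM[0x21,0x1e,0x19] = 48 46 f1

#0 dst[0x0b+5] := {0xcf,0xde,0xfb,0xe1,0x48}
#1 dst[0x1b+8] := {0xc3,0x89,0xcf,0xde,0xfb,0xe1,0x48,0x47}
#2 dst[0x1c+5] := {0xe1,0x48,0x47,0xaa,0xc2}
#3 dst[0x1d+4] := {0x50,0x46,0xf1,0xf8}
#4 dst[0x0b+5] := {0x46,0xf1,0xf8,0xc3,0xe1}
#5 dst[0x10+2] := {0x9a,0x7d}
query mem[0x21]=0x48, mem[0x1e]=0x46, mem[0x19]=0xf1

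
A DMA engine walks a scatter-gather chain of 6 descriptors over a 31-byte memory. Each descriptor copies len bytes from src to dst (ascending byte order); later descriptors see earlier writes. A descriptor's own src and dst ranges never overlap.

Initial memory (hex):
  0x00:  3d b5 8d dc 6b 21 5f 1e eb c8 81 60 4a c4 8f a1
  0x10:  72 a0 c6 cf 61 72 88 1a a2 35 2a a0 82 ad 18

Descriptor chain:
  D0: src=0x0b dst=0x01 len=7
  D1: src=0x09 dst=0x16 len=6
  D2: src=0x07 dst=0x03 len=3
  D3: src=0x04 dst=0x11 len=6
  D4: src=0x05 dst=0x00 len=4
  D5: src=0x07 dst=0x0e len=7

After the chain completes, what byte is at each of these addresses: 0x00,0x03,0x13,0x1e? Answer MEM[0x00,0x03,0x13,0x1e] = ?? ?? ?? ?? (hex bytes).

[0] 0x0b->0x01 len=7 : 60 4a c4 8f a1 72 a0
[1] 0x09->0x16 len=6 : c8 81 60 4a c4 8f
[2] 0x07->0x03 len=3 : a0 eb c8
[3] 0x04->0x11 len=6 : eb c8 72 a0 eb c8
[4] 0x05->0x00 len=4 : c8 72 a0 eb
[5] 0x07->0x0e len=7 : a0 eb c8 81 60 4a c4
query mem[0x00]=0xc8, mem[0x03]=0xeb, mem[0x13]=0x4a, mem[0x1e]=0x18

MEM[0x00,0x03,0x13,0x1e] = c8 eb 4a 18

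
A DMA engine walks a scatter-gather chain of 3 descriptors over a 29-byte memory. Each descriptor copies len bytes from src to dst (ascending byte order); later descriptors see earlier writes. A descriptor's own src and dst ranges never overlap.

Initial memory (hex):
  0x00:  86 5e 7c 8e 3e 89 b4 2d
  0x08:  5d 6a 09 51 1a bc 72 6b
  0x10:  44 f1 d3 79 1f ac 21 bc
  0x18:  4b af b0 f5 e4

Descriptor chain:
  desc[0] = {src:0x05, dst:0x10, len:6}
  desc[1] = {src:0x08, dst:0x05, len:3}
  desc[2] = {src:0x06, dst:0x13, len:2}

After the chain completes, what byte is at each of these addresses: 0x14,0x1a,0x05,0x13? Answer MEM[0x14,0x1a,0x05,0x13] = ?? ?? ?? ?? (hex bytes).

  after D0: wrote 6B at 0x10 = 89b42d5d6a09
  after D1: wrote 3B at 0x05 = 5d6a09
  after D2: wrote 2B at 0x13 = 6a09
query mem[0x14]=0x09, mem[0x1a]=0xb0, mem[0x05]=0x5d, mem[0x13]=0x6a

MEM[0x14,0x1a,0x05,0x13] = 09 b0 5d 6a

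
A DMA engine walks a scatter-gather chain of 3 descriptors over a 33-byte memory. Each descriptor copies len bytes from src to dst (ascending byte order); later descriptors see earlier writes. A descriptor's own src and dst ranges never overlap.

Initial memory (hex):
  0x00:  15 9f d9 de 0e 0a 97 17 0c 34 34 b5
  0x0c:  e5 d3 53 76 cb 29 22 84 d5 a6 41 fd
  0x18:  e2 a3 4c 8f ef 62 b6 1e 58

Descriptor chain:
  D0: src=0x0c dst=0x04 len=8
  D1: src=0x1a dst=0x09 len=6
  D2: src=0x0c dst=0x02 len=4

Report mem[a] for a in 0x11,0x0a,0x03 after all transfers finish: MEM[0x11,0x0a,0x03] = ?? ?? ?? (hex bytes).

MEM[0x11,0x0a,0x03] = 29 8f b6

D0: mem[0x04..0x0b] <- [e5 d3 53 76 cb 29 22 84]
D1: mem[0x09..0x0e] <- [4c 8f ef 62 b6 1e]
D2: mem[0x02..0x05] <- [62 b6 1e 76]
query mem[0x11]=0x29, mem[0x0a]=0x8f, mem[0x03]=0xb6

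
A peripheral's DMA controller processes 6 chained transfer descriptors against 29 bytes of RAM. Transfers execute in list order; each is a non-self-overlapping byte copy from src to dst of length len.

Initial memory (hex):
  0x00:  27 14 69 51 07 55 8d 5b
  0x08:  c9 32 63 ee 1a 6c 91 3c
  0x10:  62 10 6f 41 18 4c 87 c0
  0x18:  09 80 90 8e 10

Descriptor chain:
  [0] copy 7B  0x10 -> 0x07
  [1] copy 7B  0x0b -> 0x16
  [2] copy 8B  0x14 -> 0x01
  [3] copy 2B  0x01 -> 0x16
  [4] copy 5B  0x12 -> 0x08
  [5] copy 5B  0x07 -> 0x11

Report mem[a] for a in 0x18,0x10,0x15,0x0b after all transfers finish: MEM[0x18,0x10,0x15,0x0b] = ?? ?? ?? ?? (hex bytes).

MEM[0x18,0x10,0x15,0x0b] = 87 62 4c 4c

  after D0: wrote 7B at 0x07 = 62106f41184c87
  after D1: wrote 7B at 0x16 = 184c87913c6210
  after D2: wrote 8B at 0x01 = 184c184c87913c62
  after D3: wrote 2B at 0x16 = 184c
  after D4: wrote 5B at 0x08 = 6f41184c18
  after D5: wrote 5B at 0x11 = 3c6f41184c
query mem[0x18]=0x87, mem[0x10]=0x62, mem[0x15]=0x4c, mem[0x0b]=0x4c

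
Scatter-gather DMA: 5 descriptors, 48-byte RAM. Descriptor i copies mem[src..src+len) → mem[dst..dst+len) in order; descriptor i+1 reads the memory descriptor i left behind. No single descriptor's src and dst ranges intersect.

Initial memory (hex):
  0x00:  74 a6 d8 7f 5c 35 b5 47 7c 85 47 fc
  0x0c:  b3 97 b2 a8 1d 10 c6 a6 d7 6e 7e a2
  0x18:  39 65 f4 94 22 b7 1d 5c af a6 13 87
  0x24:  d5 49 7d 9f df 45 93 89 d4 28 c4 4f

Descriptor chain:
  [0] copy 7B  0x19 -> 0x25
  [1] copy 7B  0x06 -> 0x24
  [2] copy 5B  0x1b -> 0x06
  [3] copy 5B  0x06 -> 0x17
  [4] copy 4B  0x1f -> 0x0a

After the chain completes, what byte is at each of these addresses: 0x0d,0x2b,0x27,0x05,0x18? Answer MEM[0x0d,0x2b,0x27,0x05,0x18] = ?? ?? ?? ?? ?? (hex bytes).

MEM[0x0d,0x2b,0x27,0x05,0x18] = 13 5c 85 35 22

[0] 0x19->0x25 len=7 : 65 f4 94 22 b7 1d 5c
[1] 0x06->0x24 len=7 : b5 47 7c 85 47 fc b3
[2] 0x1b->0x06 len=5 : 94 22 b7 1d 5c
[3] 0x06->0x17 len=5 : 94 22 b7 1d 5c
[4] 0x1f->0x0a len=4 : 5c af a6 13
query mem[0x0d]=0x13, mem[0x2b]=0x5c, mem[0x27]=0x85, mem[0x05]=0x35, mem[0x18]=0x22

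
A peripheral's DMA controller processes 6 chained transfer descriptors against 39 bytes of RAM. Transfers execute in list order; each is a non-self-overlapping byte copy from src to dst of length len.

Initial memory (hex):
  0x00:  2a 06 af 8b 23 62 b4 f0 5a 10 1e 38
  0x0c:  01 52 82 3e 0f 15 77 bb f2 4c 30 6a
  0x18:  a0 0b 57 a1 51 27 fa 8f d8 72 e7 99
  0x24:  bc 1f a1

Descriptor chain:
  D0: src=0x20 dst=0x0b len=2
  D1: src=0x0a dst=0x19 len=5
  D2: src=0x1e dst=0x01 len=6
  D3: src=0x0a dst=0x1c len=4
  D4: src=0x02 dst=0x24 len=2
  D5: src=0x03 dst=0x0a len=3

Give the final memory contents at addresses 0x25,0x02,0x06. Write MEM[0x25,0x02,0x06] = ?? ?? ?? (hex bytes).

MEM[0x25,0x02,0x06] = d8 8f 99

D0: mem[0x0b..0x0c] <- [d8 72]
D1: mem[0x19..0x1d] <- [1e d8 72 52 82]
D2: mem[0x01..0x06] <- [fa 8f d8 72 e7 99]
D3: mem[0x1c..0x1f] <- [1e d8 72 52]
D4: mem[0x24..0x25] <- [8f d8]
D5: mem[0x0a..0x0c] <- [d8 72 e7]
query mem[0x25]=0xd8, mem[0x02]=0x8f, mem[0x06]=0x99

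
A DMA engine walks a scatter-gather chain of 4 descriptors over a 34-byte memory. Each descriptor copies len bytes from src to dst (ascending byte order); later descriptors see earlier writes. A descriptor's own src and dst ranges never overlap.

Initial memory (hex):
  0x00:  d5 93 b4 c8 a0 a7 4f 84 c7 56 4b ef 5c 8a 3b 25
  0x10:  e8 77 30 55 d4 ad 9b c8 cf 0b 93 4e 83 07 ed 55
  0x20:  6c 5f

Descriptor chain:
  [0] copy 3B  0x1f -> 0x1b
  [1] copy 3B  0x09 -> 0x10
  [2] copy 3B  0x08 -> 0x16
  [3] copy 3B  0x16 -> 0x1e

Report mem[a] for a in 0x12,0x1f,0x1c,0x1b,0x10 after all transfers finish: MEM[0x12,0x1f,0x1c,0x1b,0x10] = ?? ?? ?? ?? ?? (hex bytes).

#0 dst[0x1b+3] := {0x55,0x6c,0x5f}
#1 dst[0x10+3] := {0x56,0x4b,0xef}
#2 dst[0x16+3] := {0xc7,0x56,0x4b}
#3 dst[0x1e+3] := {0xc7,0x56,0x4b}
query mem[0x12]=0xef, mem[0x1f]=0x56, mem[0x1c]=0x6c, mem[0x1b]=0x55, mem[0x10]=0x56

MEM[0x12,0x1f,0x1c,0x1b,0x10] = ef 56 6c 55 56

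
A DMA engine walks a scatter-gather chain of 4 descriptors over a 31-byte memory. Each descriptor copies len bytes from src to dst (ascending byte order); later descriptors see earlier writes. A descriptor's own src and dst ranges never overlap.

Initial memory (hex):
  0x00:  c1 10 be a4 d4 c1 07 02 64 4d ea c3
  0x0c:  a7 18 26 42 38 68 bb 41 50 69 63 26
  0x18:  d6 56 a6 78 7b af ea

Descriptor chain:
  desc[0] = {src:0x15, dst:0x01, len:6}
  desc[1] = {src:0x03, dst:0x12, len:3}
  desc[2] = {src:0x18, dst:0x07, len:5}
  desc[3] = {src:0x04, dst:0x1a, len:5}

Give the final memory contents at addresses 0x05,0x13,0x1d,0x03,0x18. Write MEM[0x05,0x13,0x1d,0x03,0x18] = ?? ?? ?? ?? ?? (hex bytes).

MEM[0x05,0x13,0x1d,0x03,0x18] = 56 d6 d6 26 d6

D0: mem[0x01..0x06] <- [69 63 26 d6 56 a6]
D1: mem[0x12..0x14] <- [26 d6 56]
D2: mem[0x07..0x0b] <- [d6 56 a6 78 7b]
D3: mem[0x1a..0x1e] <- [d6 56 a6 d6 56]
query mem[0x05]=0x56, mem[0x13]=0xd6, mem[0x1d]=0xd6, mem[0x03]=0x26, mem[0x18]=0xd6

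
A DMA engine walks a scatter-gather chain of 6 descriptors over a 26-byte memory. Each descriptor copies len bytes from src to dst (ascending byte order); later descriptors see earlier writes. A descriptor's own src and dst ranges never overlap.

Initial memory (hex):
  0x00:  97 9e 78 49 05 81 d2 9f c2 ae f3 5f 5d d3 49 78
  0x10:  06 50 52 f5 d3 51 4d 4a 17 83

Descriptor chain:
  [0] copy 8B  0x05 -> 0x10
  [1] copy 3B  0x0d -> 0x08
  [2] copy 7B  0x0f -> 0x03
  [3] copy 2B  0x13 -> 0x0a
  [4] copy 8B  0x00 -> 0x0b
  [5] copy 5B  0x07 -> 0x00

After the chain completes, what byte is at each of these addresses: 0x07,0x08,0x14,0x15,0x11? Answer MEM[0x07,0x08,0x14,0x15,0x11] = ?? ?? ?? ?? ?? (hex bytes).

MEM[0x07,0x08,0x14,0x15,0x11] = c2 ae ae f3 9f

D0: mem[0x10..0x17] <- [81 d2 9f c2 ae f3 5f 5d]
D1: mem[0x08..0x0a] <- [d3 49 78]
D2: mem[0x03..0x09] <- [78 81 d2 9f c2 ae f3]
D3: mem[0x0a..0x0b] <- [c2 ae]
D4: mem[0x0b..0x12] <- [97 9e 78 78 81 d2 9f c2]
D5: mem[0x00..0x04] <- [c2 ae f3 c2 97]
query mem[0x07]=0xc2, mem[0x08]=0xae, mem[0x14]=0xae, mem[0x15]=0xf3, mem[0x11]=0x9f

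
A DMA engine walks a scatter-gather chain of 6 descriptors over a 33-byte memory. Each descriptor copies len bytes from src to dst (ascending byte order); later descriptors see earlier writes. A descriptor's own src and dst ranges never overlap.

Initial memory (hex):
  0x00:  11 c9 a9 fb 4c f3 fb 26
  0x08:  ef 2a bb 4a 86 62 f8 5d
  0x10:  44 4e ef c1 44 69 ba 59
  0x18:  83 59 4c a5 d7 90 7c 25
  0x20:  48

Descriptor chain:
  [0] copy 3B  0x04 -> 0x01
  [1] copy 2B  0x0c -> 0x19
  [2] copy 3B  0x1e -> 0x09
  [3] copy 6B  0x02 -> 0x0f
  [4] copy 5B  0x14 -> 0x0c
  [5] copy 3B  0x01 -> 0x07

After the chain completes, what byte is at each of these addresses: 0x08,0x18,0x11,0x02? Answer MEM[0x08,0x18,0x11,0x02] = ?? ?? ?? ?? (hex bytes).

MEM[0x08,0x18,0x11,0x02] = f3 83 4c f3

[0] 0x04->0x01 len=3 : 4c f3 fb
[1] 0x0c->0x19 len=2 : 86 62
[2] 0x1e->0x09 len=3 : 7c 25 48
[3] 0x02->0x0f len=6 : f3 fb 4c f3 fb 26
[4] 0x14->0x0c len=5 : 26 69 ba 59 83
[5] 0x01->0x07 len=3 : 4c f3 fb
query mem[0x08]=0xf3, mem[0x18]=0x83, mem[0x11]=0x4c, mem[0x02]=0xf3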